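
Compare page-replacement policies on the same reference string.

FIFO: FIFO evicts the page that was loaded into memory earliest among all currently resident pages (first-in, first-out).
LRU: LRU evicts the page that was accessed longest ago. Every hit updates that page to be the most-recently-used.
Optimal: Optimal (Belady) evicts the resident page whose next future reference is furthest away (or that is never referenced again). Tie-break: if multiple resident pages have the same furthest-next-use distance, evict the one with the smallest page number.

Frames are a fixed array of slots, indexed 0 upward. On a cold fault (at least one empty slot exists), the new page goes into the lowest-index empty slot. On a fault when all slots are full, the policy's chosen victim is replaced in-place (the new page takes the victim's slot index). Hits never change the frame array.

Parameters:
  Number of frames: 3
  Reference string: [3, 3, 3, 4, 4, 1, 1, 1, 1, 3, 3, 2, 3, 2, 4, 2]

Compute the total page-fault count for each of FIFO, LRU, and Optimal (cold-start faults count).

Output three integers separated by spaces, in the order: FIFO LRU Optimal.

Answer: 6 5 4

Derivation:
--- FIFO ---
  step 0: ref 3 -> FAULT, frames=[3,-,-] (faults so far: 1)
  step 1: ref 3 -> HIT, frames=[3,-,-] (faults so far: 1)
  step 2: ref 3 -> HIT, frames=[3,-,-] (faults so far: 1)
  step 3: ref 4 -> FAULT, frames=[3,4,-] (faults so far: 2)
  step 4: ref 4 -> HIT, frames=[3,4,-] (faults so far: 2)
  step 5: ref 1 -> FAULT, frames=[3,4,1] (faults so far: 3)
  step 6: ref 1 -> HIT, frames=[3,4,1] (faults so far: 3)
  step 7: ref 1 -> HIT, frames=[3,4,1] (faults so far: 3)
  step 8: ref 1 -> HIT, frames=[3,4,1] (faults so far: 3)
  step 9: ref 3 -> HIT, frames=[3,4,1] (faults so far: 3)
  step 10: ref 3 -> HIT, frames=[3,4,1] (faults so far: 3)
  step 11: ref 2 -> FAULT, evict 3, frames=[2,4,1] (faults so far: 4)
  step 12: ref 3 -> FAULT, evict 4, frames=[2,3,1] (faults so far: 5)
  step 13: ref 2 -> HIT, frames=[2,3,1] (faults so far: 5)
  step 14: ref 4 -> FAULT, evict 1, frames=[2,3,4] (faults so far: 6)
  step 15: ref 2 -> HIT, frames=[2,3,4] (faults so far: 6)
  FIFO total faults: 6
--- LRU ---
  step 0: ref 3 -> FAULT, frames=[3,-,-] (faults so far: 1)
  step 1: ref 3 -> HIT, frames=[3,-,-] (faults so far: 1)
  step 2: ref 3 -> HIT, frames=[3,-,-] (faults so far: 1)
  step 3: ref 4 -> FAULT, frames=[3,4,-] (faults so far: 2)
  step 4: ref 4 -> HIT, frames=[3,4,-] (faults so far: 2)
  step 5: ref 1 -> FAULT, frames=[3,4,1] (faults so far: 3)
  step 6: ref 1 -> HIT, frames=[3,4,1] (faults so far: 3)
  step 7: ref 1 -> HIT, frames=[3,4,1] (faults so far: 3)
  step 8: ref 1 -> HIT, frames=[3,4,1] (faults so far: 3)
  step 9: ref 3 -> HIT, frames=[3,4,1] (faults so far: 3)
  step 10: ref 3 -> HIT, frames=[3,4,1] (faults so far: 3)
  step 11: ref 2 -> FAULT, evict 4, frames=[3,2,1] (faults so far: 4)
  step 12: ref 3 -> HIT, frames=[3,2,1] (faults so far: 4)
  step 13: ref 2 -> HIT, frames=[3,2,1] (faults so far: 4)
  step 14: ref 4 -> FAULT, evict 1, frames=[3,2,4] (faults so far: 5)
  step 15: ref 2 -> HIT, frames=[3,2,4] (faults so far: 5)
  LRU total faults: 5
--- Optimal ---
  step 0: ref 3 -> FAULT, frames=[3,-,-] (faults so far: 1)
  step 1: ref 3 -> HIT, frames=[3,-,-] (faults so far: 1)
  step 2: ref 3 -> HIT, frames=[3,-,-] (faults so far: 1)
  step 3: ref 4 -> FAULT, frames=[3,4,-] (faults so far: 2)
  step 4: ref 4 -> HIT, frames=[3,4,-] (faults so far: 2)
  step 5: ref 1 -> FAULT, frames=[3,4,1] (faults so far: 3)
  step 6: ref 1 -> HIT, frames=[3,4,1] (faults so far: 3)
  step 7: ref 1 -> HIT, frames=[3,4,1] (faults so far: 3)
  step 8: ref 1 -> HIT, frames=[3,4,1] (faults so far: 3)
  step 9: ref 3 -> HIT, frames=[3,4,1] (faults so far: 3)
  step 10: ref 3 -> HIT, frames=[3,4,1] (faults so far: 3)
  step 11: ref 2 -> FAULT, evict 1, frames=[3,4,2] (faults so far: 4)
  step 12: ref 3 -> HIT, frames=[3,4,2] (faults so far: 4)
  step 13: ref 2 -> HIT, frames=[3,4,2] (faults so far: 4)
  step 14: ref 4 -> HIT, frames=[3,4,2] (faults so far: 4)
  step 15: ref 2 -> HIT, frames=[3,4,2] (faults so far: 4)
  Optimal total faults: 4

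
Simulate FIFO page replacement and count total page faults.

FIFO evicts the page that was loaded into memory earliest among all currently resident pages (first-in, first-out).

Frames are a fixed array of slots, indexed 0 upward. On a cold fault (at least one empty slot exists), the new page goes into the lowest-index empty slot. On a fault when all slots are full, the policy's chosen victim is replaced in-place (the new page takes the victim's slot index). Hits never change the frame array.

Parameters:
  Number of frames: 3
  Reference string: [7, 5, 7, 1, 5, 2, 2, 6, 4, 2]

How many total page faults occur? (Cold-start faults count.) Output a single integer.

Answer: 6

Derivation:
Step 0: ref 7 → FAULT, frames=[7,-,-]
Step 1: ref 5 → FAULT, frames=[7,5,-]
Step 2: ref 7 → HIT, frames=[7,5,-]
Step 3: ref 1 → FAULT, frames=[7,5,1]
Step 4: ref 5 → HIT, frames=[7,5,1]
Step 5: ref 2 → FAULT (evict 7), frames=[2,5,1]
Step 6: ref 2 → HIT, frames=[2,5,1]
Step 7: ref 6 → FAULT (evict 5), frames=[2,6,1]
Step 8: ref 4 → FAULT (evict 1), frames=[2,6,4]
Step 9: ref 2 → HIT, frames=[2,6,4]
Total faults: 6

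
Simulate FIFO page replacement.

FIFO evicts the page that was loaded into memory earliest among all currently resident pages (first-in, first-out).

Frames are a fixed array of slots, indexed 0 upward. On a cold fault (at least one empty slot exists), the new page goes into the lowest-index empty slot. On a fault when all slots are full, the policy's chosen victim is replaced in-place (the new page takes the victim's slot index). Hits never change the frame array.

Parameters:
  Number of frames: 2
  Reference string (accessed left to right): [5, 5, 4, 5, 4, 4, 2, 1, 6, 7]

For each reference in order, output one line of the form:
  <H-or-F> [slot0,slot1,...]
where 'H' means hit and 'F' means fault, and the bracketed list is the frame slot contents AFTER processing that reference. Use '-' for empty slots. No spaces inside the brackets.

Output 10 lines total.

F [5,-]
H [5,-]
F [5,4]
H [5,4]
H [5,4]
H [5,4]
F [2,4]
F [2,1]
F [6,1]
F [6,7]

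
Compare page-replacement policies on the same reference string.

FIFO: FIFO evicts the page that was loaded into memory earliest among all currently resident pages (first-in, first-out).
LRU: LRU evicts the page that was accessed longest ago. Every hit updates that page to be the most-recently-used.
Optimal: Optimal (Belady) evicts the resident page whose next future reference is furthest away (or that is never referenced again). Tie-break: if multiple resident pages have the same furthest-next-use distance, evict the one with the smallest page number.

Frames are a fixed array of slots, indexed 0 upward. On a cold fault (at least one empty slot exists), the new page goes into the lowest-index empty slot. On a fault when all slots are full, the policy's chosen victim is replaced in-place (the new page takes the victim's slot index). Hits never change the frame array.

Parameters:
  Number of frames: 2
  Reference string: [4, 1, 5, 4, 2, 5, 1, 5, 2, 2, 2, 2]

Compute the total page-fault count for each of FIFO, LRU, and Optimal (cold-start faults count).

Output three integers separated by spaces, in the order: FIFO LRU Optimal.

--- FIFO ---
  step 0: ref 4 -> FAULT, frames=[4,-] (faults so far: 1)
  step 1: ref 1 -> FAULT, frames=[4,1] (faults so far: 2)
  step 2: ref 5 -> FAULT, evict 4, frames=[5,1] (faults so far: 3)
  step 3: ref 4 -> FAULT, evict 1, frames=[5,4] (faults so far: 4)
  step 4: ref 2 -> FAULT, evict 5, frames=[2,4] (faults so far: 5)
  step 5: ref 5 -> FAULT, evict 4, frames=[2,5] (faults so far: 6)
  step 6: ref 1 -> FAULT, evict 2, frames=[1,5] (faults so far: 7)
  step 7: ref 5 -> HIT, frames=[1,5] (faults so far: 7)
  step 8: ref 2 -> FAULT, evict 5, frames=[1,2] (faults so far: 8)
  step 9: ref 2 -> HIT, frames=[1,2] (faults so far: 8)
  step 10: ref 2 -> HIT, frames=[1,2] (faults so far: 8)
  step 11: ref 2 -> HIT, frames=[1,2] (faults so far: 8)
  FIFO total faults: 8
--- LRU ---
  step 0: ref 4 -> FAULT, frames=[4,-] (faults so far: 1)
  step 1: ref 1 -> FAULT, frames=[4,1] (faults so far: 2)
  step 2: ref 5 -> FAULT, evict 4, frames=[5,1] (faults so far: 3)
  step 3: ref 4 -> FAULT, evict 1, frames=[5,4] (faults so far: 4)
  step 4: ref 2 -> FAULT, evict 5, frames=[2,4] (faults so far: 5)
  step 5: ref 5 -> FAULT, evict 4, frames=[2,5] (faults so far: 6)
  step 6: ref 1 -> FAULT, evict 2, frames=[1,5] (faults so far: 7)
  step 7: ref 5 -> HIT, frames=[1,5] (faults so far: 7)
  step 8: ref 2 -> FAULT, evict 1, frames=[2,5] (faults so far: 8)
  step 9: ref 2 -> HIT, frames=[2,5] (faults so far: 8)
  step 10: ref 2 -> HIT, frames=[2,5] (faults so far: 8)
  step 11: ref 2 -> HIT, frames=[2,5] (faults so far: 8)
  LRU total faults: 8
--- Optimal ---
  step 0: ref 4 -> FAULT, frames=[4,-] (faults so far: 1)
  step 1: ref 1 -> FAULT, frames=[4,1] (faults so far: 2)
  step 2: ref 5 -> FAULT, evict 1, frames=[4,5] (faults so far: 3)
  step 3: ref 4 -> HIT, frames=[4,5] (faults so far: 3)
  step 4: ref 2 -> FAULT, evict 4, frames=[2,5] (faults so far: 4)
  step 5: ref 5 -> HIT, frames=[2,5] (faults so far: 4)
  step 6: ref 1 -> FAULT, evict 2, frames=[1,5] (faults so far: 5)
  step 7: ref 5 -> HIT, frames=[1,5] (faults so far: 5)
  step 8: ref 2 -> FAULT, evict 1, frames=[2,5] (faults so far: 6)
  step 9: ref 2 -> HIT, frames=[2,5] (faults so far: 6)
  step 10: ref 2 -> HIT, frames=[2,5] (faults so far: 6)
  step 11: ref 2 -> HIT, frames=[2,5] (faults so far: 6)
  Optimal total faults: 6

Answer: 8 8 6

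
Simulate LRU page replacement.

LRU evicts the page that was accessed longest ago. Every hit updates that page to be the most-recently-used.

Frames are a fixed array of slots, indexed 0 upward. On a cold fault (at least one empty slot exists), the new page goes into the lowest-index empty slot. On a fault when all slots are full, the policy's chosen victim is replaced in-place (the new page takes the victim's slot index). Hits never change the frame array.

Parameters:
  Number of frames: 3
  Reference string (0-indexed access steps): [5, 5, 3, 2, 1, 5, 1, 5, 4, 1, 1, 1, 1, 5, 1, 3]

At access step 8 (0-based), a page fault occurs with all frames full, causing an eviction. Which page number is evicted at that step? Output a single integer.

Answer: 2

Derivation:
Step 0: ref 5 -> FAULT, frames=[5,-,-]
Step 1: ref 5 -> HIT, frames=[5,-,-]
Step 2: ref 3 -> FAULT, frames=[5,3,-]
Step 3: ref 2 -> FAULT, frames=[5,3,2]
Step 4: ref 1 -> FAULT, evict 5, frames=[1,3,2]
Step 5: ref 5 -> FAULT, evict 3, frames=[1,5,2]
Step 6: ref 1 -> HIT, frames=[1,5,2]
Step 7: ref 5 -> HIT, frames=[1,5,2]
Step 8: ref 4 -> FAULT, evict 2, frames=[1,5,4]
At step 8: evicted page 2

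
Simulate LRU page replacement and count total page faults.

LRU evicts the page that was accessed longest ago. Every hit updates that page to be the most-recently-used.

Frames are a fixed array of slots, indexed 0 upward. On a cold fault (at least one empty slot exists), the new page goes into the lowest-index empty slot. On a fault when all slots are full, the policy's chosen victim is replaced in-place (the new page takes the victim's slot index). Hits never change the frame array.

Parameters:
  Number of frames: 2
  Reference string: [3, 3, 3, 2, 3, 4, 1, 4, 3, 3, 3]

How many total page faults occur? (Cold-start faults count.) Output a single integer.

Step 0: ref 3 → FAULT, frames=[3,-]
Step 1: ref 3 → HIT, frames=[3,-]
Step 2: ref 3 → HIT, frames=[3,-]
Step 3: ref 2 → FAULT, frames=[3,2]
Step 4: ref 3 → HIT, frames=[3,2]
Step 5: ref 4 → FAULT (evict 2), frames=[3,4]
Step 6: ref 1 → FAULT (evict 3), frames=[1,4]
Step 7: ref 4 → HIT, frames=[1,4]
Step 8: ref 3 → FAULT (evict 1), frames=[3,4]
Step 9: ref 3 → HIT, frames=[3,4]
Step 10: ref 3 → HIT, frames=[3,4]
Total faults: 5

Answer: 5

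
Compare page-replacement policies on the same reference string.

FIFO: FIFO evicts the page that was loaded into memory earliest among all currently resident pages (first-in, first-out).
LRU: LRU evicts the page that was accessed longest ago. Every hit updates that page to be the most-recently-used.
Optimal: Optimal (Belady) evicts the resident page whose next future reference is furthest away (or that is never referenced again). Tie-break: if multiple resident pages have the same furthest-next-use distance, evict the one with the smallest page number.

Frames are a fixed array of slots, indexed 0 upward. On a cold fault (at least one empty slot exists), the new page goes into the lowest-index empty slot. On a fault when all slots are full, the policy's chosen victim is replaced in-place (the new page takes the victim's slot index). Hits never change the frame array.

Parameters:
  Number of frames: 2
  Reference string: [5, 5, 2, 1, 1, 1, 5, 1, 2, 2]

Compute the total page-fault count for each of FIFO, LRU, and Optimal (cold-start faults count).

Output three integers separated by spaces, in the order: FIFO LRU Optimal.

Answer: 5 5 4

Derivation:
--- FIFO ---
  step 0: ref 5 -> FAULT, frames=[5,-] (faults so far: 1)
  step 1: ref 5 -> HIT, frames=[5,-] (faults so far: 1)
  step 2: ref 2 -> FAULT, frames=[5,2] (faults so far: 2)
  step 3: ref 1 -> FAULT, evict 5, frames=[1,2] (faults so far: 3)
  step 4: ref 1 -> HIT, frames=[1,2] (faults so far: 3)
  step 5: ref 1 -> HIT, frames=[1,2] (faults so far: 3)
  step 6: ref 5 -> FAULT, evict 2, frames=[1,5] (faults so far: 4)
  step 7: ref 1 -> HIT, frames=[1,5] (faults so far: 4)
  step 8: ref 2 -> FAULT, evict 1, frames=[2,5] (faults so far: 5)
  step 9: ref 2 -> HIT, frames=[2,5] (faults so far: 5)
  FIFO total faults: 5
--- LRU ---
  step 0: ref 5 -> FAULT, frames=[5,-] (faults so far: 1)
  step 1: ref 5 -> HIT, frames=[5,-] (faults so far: 1)
  step 2: ref 2 -> FAULT, frames=[5,2] (faults so far: 2)
  step 3: ref 1 -> FAULT, evict 5, frames=[1,2] (faults so far: 3)
  step 4: ref 1 -> HIT, frames=[1,2] (faults so far: 3)
  step 5: ref 1 -> HIT, frames=[1,2] (faults so far: 3)
  step 6: ref 5 -> FAULT, evict 2, frames=[1,5] (faults so far: 4)
  step 7: ref 1 -> HIT, frames=[1,5] (faults so far: 4)
  step 8: ref 2 -> FAULT, evict 5, frames=[1,2] (faults so far: 5)
  step 9: ref 2 -> HIT, frames=[1,2] (faults so far: 5)
  LRU total faults: 5
--- Optimal ---
  step 0: ref 5 -> FAULT, frames=[5,-] (faults so far: 1)
  step 1: ref 5 -> HIT, frames=[5,-] (faults so far: 1)
  step 2: ref 2 -> FAULT, frames=[5,2] (faults so far: 2)
  step 3: ref 1 -> FAULT, evict 2, frames=[5,1] (faults so far: 3)
  step 4: ref 1 -> HIT, frames=[5,1] (faults so far: 3)
  step 5: ref 1 -> HIT, frames=[5,1] (faults so far: 3)
  step 6: ref 5 -> HIT, frames=[5,1] (faults so far: 3)
  step 7: ref 1 -> HIT, frames=[5,1] (faults so far: 3)
  step 8: ref 2 -> FAULT, evict 1, frames=[5,2] (faults so far: 4)
  step 9: ref 2 -> HIT, frames=[5,2] (faults so far: 4)
  Optimal total faults: 4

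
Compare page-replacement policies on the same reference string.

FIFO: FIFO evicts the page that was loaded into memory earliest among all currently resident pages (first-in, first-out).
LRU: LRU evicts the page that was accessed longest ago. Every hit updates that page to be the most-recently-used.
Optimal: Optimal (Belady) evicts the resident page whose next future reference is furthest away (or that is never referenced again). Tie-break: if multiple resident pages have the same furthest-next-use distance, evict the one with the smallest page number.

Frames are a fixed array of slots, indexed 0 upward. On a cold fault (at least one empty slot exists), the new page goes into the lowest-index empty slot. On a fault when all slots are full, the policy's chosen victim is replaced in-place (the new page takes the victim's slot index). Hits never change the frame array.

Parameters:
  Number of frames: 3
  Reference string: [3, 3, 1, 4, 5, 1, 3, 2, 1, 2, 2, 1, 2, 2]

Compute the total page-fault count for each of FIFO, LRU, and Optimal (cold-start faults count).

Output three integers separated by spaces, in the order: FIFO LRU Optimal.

--- FIFO ---
  step 0: ref 3 -> FAULT, frames=[3,-,-] (faults so far: 1)
  step 1: ref 3 -> HIT, frames=[3,-,-] (faults so far: 1)
  step 2: ref 1 -> FAULT, frames=[3,1,-] (faults so far: 2)
  step 3: ref 4 -> FAULT, frames=[3,1,4] (faults so far: 3)
  step 4: ref 5 -> FAULT, evict 3, frames=[5,1,4] (faults so far: 4)
  step 5: ref 1 -> HIT, frames=[5,1,4] (faults so far: 4)
  step 6: ref 3 -> FAULT, evict 1, frames=[5,3,4] (faults so far: 5)
  step 7: ref 2 -> FAULT, evict 4, frames=[5,3,2] (faults so far: 6)
  step 8: ref 1 -> FAULT, evict 5, frames=[1,3,2] (faults so far: 7)
  step 9: ref 2 -> HIT, frames=[1,3,2] (faults so far: 7)
  step 10: ref 2 -> HIT, frames=[1,3,2] (faults so far: 7)
  step 11: ref 1 -> HIT, frames=[1,3,2] (faults so far: 7)
  step 12: ref 2 -> HIT, frames=[1,3,2] (faults so far: 7)
  step 13: ref 2 -> HIT, frames=[1,3,2] (faults so far: 7)
  FIFO total faults: 7
--- LRU ---
  step 0: ref 3 -> FAULT, frames=[3,-,-] (faults so far: 1)
  step 1: ref 3 -> HIT, frames=[3,-,-] (faults so far: 1)
  step 2: ref 1 -> FAULT, frames=[3,1,-] (faults so far: 2)
  step 3: ref 4 -> FAULT, frames=[3,1,4] (faults so far: 3)
  step 4: ref 5 -> FAULT, evict 3, frames=[5,1,4] (faults so far: 4)
  step 5: ref 1 -> HIT, frames=[5,1,4] (faults so far: 4)
  step 6: ref 3 -> FAULT, evict 4, frames=[5,1,3] (faults so far: 5)
  step 7: ref 2 -> FAULT, evict 5, frames=[2,1,3] (faults so far: 6)
  step 8: ref 1 -> HIT, frames=[2,1,3] (faults so far: 6)
  step 9: ref 2 -> HIT, frames=[2,1,3] (faults so far: 6)
  step 10: ref 2 -> HIT, frames=[2,1,3] (faults so far: 6)
  step 11: ref 1 -> HIT, frames=[2,1,3] (faults so far: 6)
  step 12: ref 2 -> HIT, frames=[2,1,3] (faults so far: 6)
  step 13: ref 2 -> HIT, frames=[2,1,3] (faults so far: 6)
  LRU total faults: 6
--- Optimal ---
  step 0: ref 3 -> FAULT, frames=[3,-,-] (faults so far: 1)
  step 1: ref 3 -> HIT, frames=[3,-,-] (faults so far: 1)
  step 2: ref 1 -> FAULT, frames=[3,1,-] (faults so far: 2)
  step 3: ref 4 -> FAULT, frames=[3,1,4] (faults so far: 3)
  step 4: ref 5 -> FAULT, evict 4, frames=[3,1,5] (faults so far: 4)
  step 5: ref 1 -> HIT, frames=[3,1,5] (faults so far: 4)
  step 6: ref 3 -> HIT, frames=[3,1,5] (faults so far: 4)
  step 7: ref 2 -> FAULT, evict 3, frames=[2,1,5] (faults so far: 5)
  step 8: ref 1 -> HIT, frames=[2,1,5] (faults so far: 5)
  step 9: ref 2 -> HIT, frames=[2,1,5] (faults so far: 5)
  step 10: ref 2 -> HIT, frames=[2,1,5] (faults so far: 5)
  step 11: ref 1 -> HIT, frames=[2,1,5] (faults so far: 5)
  step 12: ref 2 -> HIT, frames=[2,1,5] (faults so far: 5)
  step 13: ref 2 -> HIT, frames=[2,1,5] (faults so far: 5)
  Optimal total faults: 5

Answer: 7 6 5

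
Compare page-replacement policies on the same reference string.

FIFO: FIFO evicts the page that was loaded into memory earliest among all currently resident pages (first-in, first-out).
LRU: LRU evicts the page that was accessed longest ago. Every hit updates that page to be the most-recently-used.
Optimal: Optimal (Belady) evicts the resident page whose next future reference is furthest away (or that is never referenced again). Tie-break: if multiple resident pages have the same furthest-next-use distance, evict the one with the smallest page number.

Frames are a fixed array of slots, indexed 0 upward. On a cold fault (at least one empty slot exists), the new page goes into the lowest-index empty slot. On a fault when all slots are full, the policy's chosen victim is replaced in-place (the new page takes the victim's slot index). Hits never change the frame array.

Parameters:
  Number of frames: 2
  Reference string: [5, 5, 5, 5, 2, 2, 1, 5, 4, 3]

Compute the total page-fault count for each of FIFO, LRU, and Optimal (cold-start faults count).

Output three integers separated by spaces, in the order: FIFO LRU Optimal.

Answer: 6 6 5

Derivation:
--- FIFO ---
  step 0: ref 5 -> FAULT, frames=[5,-] (faults so far: 1)
  step 1: ref 5 -> HIT, frames=[5,-] (faults so far: 1)
  step 2: ref 5 -> HIT, frames=[5,-] (faults so far: 1)
  step 3: ref 5 -> HIT, frames=[5,-] (faults so far: 1)
  step 4: ref 2 -> FAULT, frames=[5,2] (faults so far: 2)
  step 5: ref 2 -> HIT, frames=[5,2] (faults so far: 2)
  step 6: ref 1 -> FAULT, evict 5, frames=[1,2] (faults so far: 3)
  step 7: ref 5 -> FAULT, evict 2, frames=[1,5] (faults so far: 4)
  step 8: ref 4 -> FAULT, evict 1, frames=[4,5] (faults so far: 5)
  step 9: ref 3 -> FAULT, evict 5, frames=[4,3] (faults so far: 6)
  FIFO total faults: 6
--- LRU ---
  step 0: ref 5 -> FAULT, frames=[5,-] (faults so far: 1)
  step 1: ref 5 -> HIT, frames=[5,-] (faults so far: 1)
  step 2: ref 5 -> HIT, frames=[5,-] (faults so far: 1)
  step 3: ref 5 -> HIT, frames=[5,-] (faults so far: 1)
  step 4: ref 2 -> FAULT, frames=[5,2] (faults so far: 2)
  step 5: ref 2 -> HIT, frames=[5,2] (faults so far: 2)
  step 6: ref 1 -> FAULT, evict 5, frames=[1,2] (faults so far: 3)
  step 7: ref 5 -> FAULT, evict 2, frames=[1,5] (faults so far: 4)
  step 8: ref 4 -> FAULT, evict 1, frames=[4,5] (faults so far: 5)
  step 9: ref 3 -> FAULT, evict 5, frames=[4,3] (faults so far: 6)
  LRU total faults: 6
--- Optimal ---
  step 0: ref 5 -> FAULT, frames=[5,-] (faults so far: 1)
  step 1: ref 5 -> HIT, frames=[5,-] (faults so far: 1)
  step 2: ref 5 -> HIT, frames=[5,-] (faults so far: 1)
  step 3: ref 5 -> HIT, frames=[5,-] (faults so far: 1)
  step 4: ref 2 -> FAULT, frames=[5,2] (faults so far: 2)
  step 5: ref 2 -> HIT, frames=[5,2] (faults so far: 2)
  step 6: ref 1 -> FAULT, evict 2, frames=[5,1] (faults so far: 3)
  step 7: ref 5 -> HIT, frames=[5,1] (faults so far: 3)
  step 8: ref 4 -> FAULT, evict 1, frames=[5,4] (faults so far: 4)
  step 9: ref 3 -> FAULT, evict 4, frames=[5,3] (faults so far: 5)
  Optimal total faults: 5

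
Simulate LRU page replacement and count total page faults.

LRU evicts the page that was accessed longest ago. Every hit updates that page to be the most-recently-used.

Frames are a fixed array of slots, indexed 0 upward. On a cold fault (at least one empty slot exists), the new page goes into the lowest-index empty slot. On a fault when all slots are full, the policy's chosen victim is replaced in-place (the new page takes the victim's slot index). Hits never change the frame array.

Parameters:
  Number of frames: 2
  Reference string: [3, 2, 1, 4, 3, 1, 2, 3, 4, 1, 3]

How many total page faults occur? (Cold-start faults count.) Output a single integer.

Answer: 11

Derivation:
Step 0: ref 3 → FAULT, frames=[3,-]
Step 1: ref 2 → FAULT, frames=[3,2]
Step 2: ref 1 → FAULT (evict 3), frames=[1,2]
Step 3: ref 4 → FAULT (evict 2), frames=[1,4]
Step 4: ref 3 → FAULT (evict 1), frames=[3,4]
Step 5: ref 1 → FAULT (evict 4), frames=[3,1]
Step 6: ref 2 → FAULT (evict 3), frames=[2,1]
Step 7: ref 3 → FAULT (evict 1), frames=[2,3]
Step 8: ref 4 → FAULT (evict 2), frames=[4,3]
Step 9: ref 1 → FAULT (evict 3), frames=[4,1]
Step 10: ref 3 → FAULT (evict 4), frames=[3,1]
Total faults: 11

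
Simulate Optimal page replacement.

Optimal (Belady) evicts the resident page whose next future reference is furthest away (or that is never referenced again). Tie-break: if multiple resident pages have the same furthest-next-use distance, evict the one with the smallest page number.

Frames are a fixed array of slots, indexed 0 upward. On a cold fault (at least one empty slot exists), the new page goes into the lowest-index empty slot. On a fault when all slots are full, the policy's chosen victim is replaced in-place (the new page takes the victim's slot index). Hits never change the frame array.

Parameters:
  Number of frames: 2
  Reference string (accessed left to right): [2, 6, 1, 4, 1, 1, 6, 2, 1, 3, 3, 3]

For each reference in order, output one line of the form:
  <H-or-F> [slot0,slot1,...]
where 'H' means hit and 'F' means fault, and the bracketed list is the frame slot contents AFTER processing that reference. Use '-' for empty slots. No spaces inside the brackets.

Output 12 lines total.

F [2,-]
F [2,6]
F [1,6]
F [1,4]
H [1,4]
H [1,4]
F [1,6]
F [1,2]
H [1,2]
F [3,2]
H [3,2]
H [3,2]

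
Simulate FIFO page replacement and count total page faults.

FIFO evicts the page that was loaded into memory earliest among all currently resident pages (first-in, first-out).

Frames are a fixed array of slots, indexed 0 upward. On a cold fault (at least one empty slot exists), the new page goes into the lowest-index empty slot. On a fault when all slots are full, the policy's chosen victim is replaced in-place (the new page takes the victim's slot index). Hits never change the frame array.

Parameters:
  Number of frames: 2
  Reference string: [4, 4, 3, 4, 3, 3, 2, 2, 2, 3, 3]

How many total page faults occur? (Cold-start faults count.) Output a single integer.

Step 0: ref 4 → FAULT, frames=[4,-]
Step 1: ref 4 → HIT, frames=[4,-]
Step 2: ref 3 → FAULT, frames=[4,3]
Step 3: ref 4 → HIT, frames=[4,3]
Step 4: ref 3 → HIT, frames=[4,3]
Step 5: ref 3 → HIT, frames=[4,3]
Step 6: ref 2 → FAULT (evict 4), frames=[2,3]
Step 7: ref 2 → HIT, frames=[2,3]
Step 8: ref 2 → HIT, frames=[2,3]
Step 9: ref 3 → HIT, frames=[2,3]
Step 10: ref 3 → HIT, frames=[2,3]
Total faults: 3

Answer: 3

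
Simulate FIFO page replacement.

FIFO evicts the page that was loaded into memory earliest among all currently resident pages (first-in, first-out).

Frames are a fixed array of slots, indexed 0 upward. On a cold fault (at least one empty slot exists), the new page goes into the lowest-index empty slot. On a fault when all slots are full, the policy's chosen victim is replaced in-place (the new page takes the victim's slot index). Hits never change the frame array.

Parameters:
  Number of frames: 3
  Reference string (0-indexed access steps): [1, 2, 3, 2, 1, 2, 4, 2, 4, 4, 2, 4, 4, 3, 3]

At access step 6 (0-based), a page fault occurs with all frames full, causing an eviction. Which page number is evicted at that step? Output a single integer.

Step 0: ref 1 -> FAULT, frames=[1,-,-]
Step 1: ref 2 -> FAULT, frames=[1,2,-]
Step 2: ref 3 -> FAULT, frames=[1,2,3]
Step 3: ref 2 -> HIT, frames=[1,2,3]
Step 4: ref 1 -> HIT, frames=[1,2,3]
Step 5: ref 2 -> HIT, frames=[1,2,3]
Step 6: ref 4 -> FAULT, evict 1, frames=[4,2,3]
At step 6: evicted page 1

Answer: 1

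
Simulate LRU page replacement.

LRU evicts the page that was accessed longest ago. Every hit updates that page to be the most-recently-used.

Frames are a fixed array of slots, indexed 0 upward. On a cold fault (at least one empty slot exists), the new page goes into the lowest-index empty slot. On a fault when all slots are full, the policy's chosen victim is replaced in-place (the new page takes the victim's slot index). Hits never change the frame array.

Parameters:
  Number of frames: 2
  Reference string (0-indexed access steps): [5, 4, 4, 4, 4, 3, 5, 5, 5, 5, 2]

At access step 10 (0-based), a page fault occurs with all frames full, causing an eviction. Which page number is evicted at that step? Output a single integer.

Answer: 3

Derivation:
Step 0: ref 5 -> FAULT, frames=[5,-]
Step 1: ref 4 -> FAULT, frames=[5,4]
Step 2: ref 4 -> HIT, frames=[5,4]
Step 3: ref 4 -> HIT, frames=[5,4]
Step 4: ref 4 -> HIT, frames=[5,4]
Step 5: ref 3 -> FAULT, evict 5, frames=[3,4]
Step 6: ref 5 -> FAULT, evict 4, frames=[3,5]
Step 7: ref 5 -> HIT, frames=[3,5]
Step 8: ref 5 -> HIT, frames=[3,5]
Step 9: ref 5 -> HIT, frames=[3,5]
Step 10: ref 2 -> FAULT, evict 3, frames=[2,5]
At step 10: evicted page 3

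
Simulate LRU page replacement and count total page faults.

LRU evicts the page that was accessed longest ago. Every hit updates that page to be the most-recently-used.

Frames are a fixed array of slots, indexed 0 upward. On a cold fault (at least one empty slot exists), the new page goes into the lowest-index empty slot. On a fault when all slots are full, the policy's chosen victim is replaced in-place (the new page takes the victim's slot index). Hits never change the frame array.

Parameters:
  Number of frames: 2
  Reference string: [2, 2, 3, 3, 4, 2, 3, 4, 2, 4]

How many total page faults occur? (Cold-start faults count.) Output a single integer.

Step 0: ref 2 → FAULT, frames=[2,-]
Step 1: ref 2 → HIT, frames=[2,-]
Step 2: ref 3 → FAULT, frames=[2,3]
Step 3: ref 3 → HIT, frames=[2,3]
Step 4: ref 4 → FAULT (evict 2), frames=[4,3]
Step 5: ref 2 → FAULT (evict 3), frames=[4,2]
Step 6: ref 3 → FAULT (evict 4), frames=[3,2]
Step 7: ref 4 → FAULT (evict 2), frames=[3,4]
Step 8: ref 2 → FAULT (evict 3), frames=[2,4]
Step 9: ref 4 → HIT, frames=[2,4]
Total faults: 7

Answer: 7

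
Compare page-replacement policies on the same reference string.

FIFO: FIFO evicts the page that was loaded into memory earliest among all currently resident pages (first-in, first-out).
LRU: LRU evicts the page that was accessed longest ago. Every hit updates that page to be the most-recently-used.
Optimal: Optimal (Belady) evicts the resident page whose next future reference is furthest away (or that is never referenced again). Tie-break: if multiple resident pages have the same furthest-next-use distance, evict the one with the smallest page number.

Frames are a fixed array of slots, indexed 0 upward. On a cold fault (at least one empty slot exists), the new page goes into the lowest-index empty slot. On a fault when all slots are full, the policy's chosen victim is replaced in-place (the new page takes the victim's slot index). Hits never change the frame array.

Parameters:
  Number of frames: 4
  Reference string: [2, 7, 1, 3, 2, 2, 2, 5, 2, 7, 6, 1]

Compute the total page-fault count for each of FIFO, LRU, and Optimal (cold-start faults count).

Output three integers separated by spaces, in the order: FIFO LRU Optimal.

--- FIFO ---
  step 0: ref 2 -> FAULT, frames=[2,-,-,-] (faults so far: 1)
  step 1: ref 7 -> FAULT, frames=[2,7,-,-] (faults so far: 2)
  step 2: ref 1 -> FAULT, frames=[2,7,1,-] (faults so far: 3)
  step 3: ref 3 -> FAULT, frames=[2,7,1,3] (faults so far: 4)
  step 4: ref 2 -> HIT, frames=[2,7,1,3] (faults so far: 4)
  step 5: ref 2 -> HIT, frames=[2,7,1,3] (faults so far: 4)
  step 6: ref 2 -> HIT, frames=[2,7,1,3] (faults so far: 4)
  step 7: ref 5 -> FAULT, evict 2, frames=[5,7,1,3] (faults so far: 5)
  step 8: ref 2 -> FAULT, evict 7, frames=[5,2,1,3] (faults so far: 6)
  step 9: ref 7 -> FAULT, evict 1, frames=[5,2,7,3] (faults so far: 7)
  step 10: ref 6 -> FAULT, evict 3, frames=[5,2,7,6] (faults so far: 8)
  step 11: ref 1 -> FAULT, evict 5, frames=[1,2,7,6] (faults so far: 9)
  FIFO total faults: 9
--- LRU ---
  step 0: ref 2 -> FAULT, frames=[2,-,-,-] (faults so far: 1)
  step 1: ref 7 -> FAULT, frames=[2,7,-,-] (faults so far: 2)
  step 2: ref 1 -> FAULT, frames=[2,7,1,-] (faults so far: 3)
  step 3: ref 3 -> FAULT, frames=[2,7,1,3] (faults so far: 4)
  step 4: ref 2 -> HIT, frames=[2,7,1,3] (faults so far: 4)
  step 5: ref 2 -> HIT, frames=[2,7,1,3] (faults so far: 4)
  step 6: ref 2 -> HIT, frames=[2,7,1,3] (faults so far: 4)
  step 7: ref 5 -> FAULT, evict 7, frames=[2,5,1,3] (faults so far: 5)
  step 8: ref 2 -> HIT, frames=[2,5,1,3] (faults so far: 5)
  step 9: ref 7 -> FAULT, evict 1, frames=[2,5,7,3] (faults so far: 6)
  step 10: ref 6 -> FAULT, evict 3, frames=[2,5,7,6] (faults so far: 7)
  step 11: ref 1 -> FAULT, evict 5, frames=[2,1,7,6] (faults so far: 8)
  LRU total faults: 8
--- Optimal ---
  step 0: ref 2 -> FAULT, frames=[2,-,-,-] (faults so far: 1)
  step 1: ref 7 -> FAULT, frames=[2,7,-,-] (faults so far: 2)
  step 2: ref 1 -> FAULT, frames=[2,7,1,-] (faults so far: 3)
  step 3: ref 3 -> FAULT, frames=[2,7,1,3] (faults so far: 4)
  step 4: ref 2 -> HIT, frames=[2,7,1,3] (faults so far: 4)
  step 5: ref 2 -> HIT, frames=[2,7,1,3] (faults so far: 4)
  step 6: ref 2 -> HIT, frames=[2,7,1,3] (faults so far: 4)
  step 7: ref 5 -> FAULT, evict 3, frames=[2,7,1,5] (faults so far: 5)
  step 8: ref 2 -> HIT, frames=[2,7,1,5] (faults so far: 5)
  step 9: ref 7 -> HIT, frames=[2,7,1,5] (faults so far: 5)
  step 10: ref 6 -> FAULT, evict 2, frames=[6,7,1,5] (faults so far: 6)
  step 11: ref 1 -> HIT, frames=[6,7,1,5] (faults so far: 6)
  Optimal total faults: 6

Answer: 9 8 6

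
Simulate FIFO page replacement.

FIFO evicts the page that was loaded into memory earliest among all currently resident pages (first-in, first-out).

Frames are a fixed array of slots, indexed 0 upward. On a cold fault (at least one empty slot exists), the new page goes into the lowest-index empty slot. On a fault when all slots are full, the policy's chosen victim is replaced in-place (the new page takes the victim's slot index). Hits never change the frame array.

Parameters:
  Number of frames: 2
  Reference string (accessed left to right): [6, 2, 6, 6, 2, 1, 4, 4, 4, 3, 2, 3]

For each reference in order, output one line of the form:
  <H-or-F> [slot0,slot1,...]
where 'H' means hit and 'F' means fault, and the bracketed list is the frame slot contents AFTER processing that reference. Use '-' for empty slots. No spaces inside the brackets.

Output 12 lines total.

F [6,-]
F [6,2]
H [6,2]
H [6,2]
H [6,2]
F [1,2]
F [1,4]
H [1,4]
H [1,4]
F [3,4]
F [3,2]
H [3,2]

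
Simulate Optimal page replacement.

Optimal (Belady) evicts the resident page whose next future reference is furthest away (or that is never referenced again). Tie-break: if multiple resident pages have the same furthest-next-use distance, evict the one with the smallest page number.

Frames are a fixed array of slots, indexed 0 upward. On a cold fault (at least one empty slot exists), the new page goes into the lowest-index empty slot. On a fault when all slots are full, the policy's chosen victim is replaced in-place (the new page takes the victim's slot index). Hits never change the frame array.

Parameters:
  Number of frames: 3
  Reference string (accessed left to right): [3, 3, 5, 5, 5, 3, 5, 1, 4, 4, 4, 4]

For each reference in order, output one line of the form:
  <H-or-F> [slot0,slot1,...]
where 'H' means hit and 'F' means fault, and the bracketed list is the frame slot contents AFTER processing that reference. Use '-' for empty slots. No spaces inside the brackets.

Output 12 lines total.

F [3,-,-]
H [3,-,-]
F [3,5,-]
H [3,5,-]
H [3,5,-]
H [3,5,-]
H [3,5,-]
F [3,5,1]
F [3,5,4]
H [3,5,4]
H [3,5,4]
H [3,5,4]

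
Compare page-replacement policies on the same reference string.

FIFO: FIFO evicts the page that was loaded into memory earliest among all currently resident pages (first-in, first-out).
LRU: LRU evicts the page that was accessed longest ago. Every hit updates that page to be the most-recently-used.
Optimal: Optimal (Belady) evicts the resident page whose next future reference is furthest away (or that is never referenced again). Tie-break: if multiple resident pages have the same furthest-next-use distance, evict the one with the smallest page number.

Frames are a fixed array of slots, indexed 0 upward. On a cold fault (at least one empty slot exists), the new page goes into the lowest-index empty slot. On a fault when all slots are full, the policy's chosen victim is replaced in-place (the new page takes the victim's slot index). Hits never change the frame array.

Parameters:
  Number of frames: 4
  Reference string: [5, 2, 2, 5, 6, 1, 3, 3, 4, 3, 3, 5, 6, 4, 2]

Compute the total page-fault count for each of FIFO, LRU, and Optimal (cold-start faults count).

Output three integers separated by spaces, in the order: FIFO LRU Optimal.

Answer: 9 9 7

Derivation:
--- FIFO ---
  step 0: ref 5 -> FAULT, frames=[5,-,-,-] (faults so far: 1)
  step 1: ref 2 -> FAULT, frames=[5,2,-,-] (faults so far: 2)
  step 2: ref 2 -> HIT, frames=[5,2,-,-] (faults so far: 2)
  step 3: ref 5 -> HIT, frames=[5,2,-,-] (faults so far: 2)
  step 4: ref 6 -> FAULT, frames=[5,2,6,-] (faults so far: 3)
  step 5: ref 1 -> FAULT, frames=[5,2,6,1] (faults so far: 4)
  step 6: ref 3 -> FAULT, evict 5, frames=[3,2,6,1] (faults so far: 5)
  step 7: ref 3 -> HIT, frames=[3,2,6,1] (faults so far: 5)
  step 8: ref 4 -> FAULT, evict 2, frames=[3,4,6,1] (faults so far: 6)
  step 9: ref 3 -> HIT, frames=[3,4,6,1] (faults so far: 6)
  step 10: ref 3 -> HIT, frames=[3,4,6,1] (faults so far: 6)
  step 11: ref 5 -> FAULT, evict 6, frames=[3,4,5,1] (faults so far: 7)
  step 12: ref 6 -> FAULT, evict 1, frames=[3,4,5,6] (faults so far: 8)
  step 13: ref 4 -> HIT, frames=[3,4,5,6] (faults so far: 8)
  step 14: ref 2 -> FAULT, evict 3, frames=[2,4,5,6] (faults so far: 9)
  FIFO total faults: 9
--- LRU ---
  step 0: ref 5 -> FAULT, frames=[5,-,-,-] (faults so far: 1)
  step 1: ref 2 -> FAULT, frames=[5,2,-,-] (faults so far: 2)
  step 2: ref 2 -> HIT, frames=[5,2,-,-] (faults so far: 2)
  step 3: ref 5 -> HIT, frames=[5,2,-,-] (faults so far: 2)
  step 4: ref 6 -> FAULT, frames=[5,2,6,-] (faults so far: 3)
  step 5: ref 1 -> FAULT, frames=[5,2,6,1] (faults so far: 4)
  step 6: ref 3 -> FAULT, evict 2, frames=[5,3,6,1] (faults so far: 5)
  step 7: ref 3 -> HIT, frames=[5,3,6,1] (faults so far: 5)
  step 8: ref 4 -> FAULT, evict 5, frames=[4,3,6,1] (faults so far: 6)
  step 9: ref 3 -> HIT, frames=[4,3,6,1] (faults so far: 6)
  step 10: ref 3 -> HIT, frames=[4,3,6,1] (faults so far: 6)
  step 11: ref 5 -> FAULT, evict 6, frames=[4,3,5,1] (faults so far: 7)
  step 12: ref 6 -> FAULT, evict 1, frames=[4,3,5,6] (faults so far: 8)
  step 13: ref 4 -> HIT, frames=[4,3,5,6] (faults so far: 8)
  step 14: ref 2 -> FAULT, evict 3, frames=[4,2,5,6] (faults so far: 9)
  LRU total faults: 9
--- Optimal ---
  step 0: ref 5 -> FAULT, frames=[5,-,-,-] (faults so far: 1)
  step 1: ref 2 -> FAULT, frames=[5,2,-,-] (faults so far: 2)
  step 2: ref 2 -> HIT, frames=[5,2,-,-] (faults so far: 2)
  step 3: ref 5 -> HIT, frames=[5,2,-,-] (faults so far: 2)
  step 4: ref 6 -> FAULT, frames=[5,2,6,-] (faults so far: 3)
  step 5: ref 1 -> FAULT, frames=[5,2,6,1] (faults so far: 4)
  step 6: ref 3 -> FAULT, evict 1, frames=[5,2,6,3] (faults so far: 5)
  step 7: ref 3 -> HIT, frames=[5,2,6,3] (faults so far: 5)
  step 8: ref 4 -> FAULT, evict 2, frames=[5,4,6,3] (faults so far: 6)
  step 9: ref 3 -> HIT, frames=[5,4,6,3] (faults so far: 6)
  step 10: ref 3 -> HIT, frames=[5,4,6,3] (faults so far: 6)
  step 11: ref 5 -> HIT, frames=[5,4,6,3] (faults so far: 6)
  step 12: ref 6 -> HIT, frames=[5,4,6,3] (faults so far: 6)
  step 13: ref 4 -> HIT, frames=[5,4,6,3] (faults so far: 6)
  step 14: ref 2 -> FAULT, evict 3, frames=[5,4,6,2] (faults so far: 7)
  Optimal total faults: 7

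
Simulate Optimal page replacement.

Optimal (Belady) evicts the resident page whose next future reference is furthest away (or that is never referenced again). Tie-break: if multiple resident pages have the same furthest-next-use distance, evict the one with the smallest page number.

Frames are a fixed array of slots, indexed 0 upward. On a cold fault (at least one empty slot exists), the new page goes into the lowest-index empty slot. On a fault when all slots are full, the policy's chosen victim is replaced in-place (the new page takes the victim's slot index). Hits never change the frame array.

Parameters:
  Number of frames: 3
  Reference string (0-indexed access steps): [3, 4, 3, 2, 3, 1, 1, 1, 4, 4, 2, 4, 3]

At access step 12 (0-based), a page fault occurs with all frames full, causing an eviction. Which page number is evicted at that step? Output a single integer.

Answer: 1

Derivation:
Step 0: ref 3 -> FAULT, frames=[3,-,-]
Step 1: ref 4 -> FAULT, frames=[3,4,-]
Step 2: ref 3 -> HIT, frames=[3,4,-]
Step 3: ref 2 -> FAULT, frames=[3,4,2]
Step 4: ref 3 -> HIT, frames=[3,4,2]
Step 5: ref 1 -> FAULT, evict 3, frames=[1,4,2]
Step 6: ref 1 -> HIT, frames=[1,4,2]
Step 7: ref 1 -> HIT, frames=[1,4,2]
Step 8: ref 4 -> HIT, frames=[1,4,2]
Step 9: ref 4 -> HIT, frames=[1,4,2]
Step 10: ref 2 -> HIT, frames=[1,4,2]
Step 11: ref 4 -> HIT, frames=[1,4,2]
Step 12: ref 3 -> FAULT, evict 1, frames=[3,4,2]
At step 12: evicted page 1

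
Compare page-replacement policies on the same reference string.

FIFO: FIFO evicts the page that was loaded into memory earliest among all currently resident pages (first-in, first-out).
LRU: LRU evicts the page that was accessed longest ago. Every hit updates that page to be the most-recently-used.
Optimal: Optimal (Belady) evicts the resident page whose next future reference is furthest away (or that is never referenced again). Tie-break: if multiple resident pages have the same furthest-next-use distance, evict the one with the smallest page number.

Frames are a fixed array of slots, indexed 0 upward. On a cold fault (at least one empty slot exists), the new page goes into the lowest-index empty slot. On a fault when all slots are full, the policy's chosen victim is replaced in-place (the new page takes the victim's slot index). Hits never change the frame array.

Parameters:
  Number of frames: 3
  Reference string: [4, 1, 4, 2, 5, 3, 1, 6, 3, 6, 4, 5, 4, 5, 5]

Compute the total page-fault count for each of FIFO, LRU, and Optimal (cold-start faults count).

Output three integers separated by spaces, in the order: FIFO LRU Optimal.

--- FIFO ---
  step 0: ref 4 -> FAULT, frames=[4,-,-] (faults so far: 1)
  step 1: ref 1 -> FAULT, frames=[4,1,-] (faults so far: 2)
  step 2: ref 4 -> HIT, frames=[4,1,-] (faults so far: 2)
  step 3: ref 2 -> FAULT, frames=[4,1,2] (faults so far: 3)
  step 4: ref 5 -> FAULT, evict 4, frames=[5,1,2] (faults so far: 4)
  step 5: ref 3 -> FAULT, evict 1, frames=[5,3,2] (faults so far: 5)
  step 6: ref 1 -> FAULT, evict 2, frames=[5,3,1] (faults so far: 6)
  step 7: ref 6 -> FAULT, evict 5, frames=[6,3,1] (faults so far: 7)
  step 8: ref 3 -> HIT, frames=[6,3,1] (faults so far: 7)
  step 9: ref 6 -> HIT, frames=[6,3,1] (faults so far: 7)
  step 10: ref 4 -> FAULT, evict 3, frames=[6,4,1] (faults so far: 8)
  step 11: ref 5 -> FAULT, evict 1, frames=[6,4,5] (faults so far: 9)
  step 12: ref 4 -> HIT, frames=[6,4,5] (faults so far: 9)
  step 13: ref 5 -> HIT, frames=[6,4,5] (faults so far: 9)
  step 14: ref 5 -> HIT, frames=[6,4,5] (faults so far: 9)
  FIFO total faults: 9
--- LRU ---
  step 0: ref 4 -> FAULT, frames=[4,-,-] (faults so far: 1)
  step 1: ref 1 -> FAULT, frames=[4,1,-] (faults so far: 2)
  step 2: ref 4 -> HIT, frames=[4,1,-] (faults so far: 2)
  step 3: ref 2 -> FAULT, frames=[4,1,2] (faults so far: 3)
  step 4: ref 5 -> FAULT, evict 1, frames=[4,5,2] (faults so far: 4)
  step 5: ref 3 -> FAULT, evict 4, frames=[3,5,2] (faults so far: 5)
  step 6: ref 1 -> FAULT, evict 2, frames=[3,5,1] (faults so far: 6)
  step 7: ref 6 -> FAULT, evict 5, frames=[3,6,1] (faults so far: 7)
  step 8: ref 3 -> HIT, frames=[3,6,1] (faults so far: 7)
  step 9: ref 6 -> HIT, frames=[3,6,1] (faults so far: 7)
  step 10: ref 4 -> FAULT, evict 1, frames=[3,6,4] (faults so far: 8)
  step 11: ref 5 -> FAULT, evict 3, frames=[5,6,4] (faults so far: 9)
  step 12: ref 4 -> HIT, frames=[5,6,4] (faults so far: 9)
  step 13: ref 5 -> HIT, frames=[5,6,4] (faults so far: 9)
  step 14: ref 5 -> HIT, frames=[5,6,4] (faults so far: 9)
  LRU total faults: 9
--- Optimal ---
  step 0: ref 4 -> FAULT, frames=[4,-,-] (faults so far: 1)
  step 1: ref 1 -> FAULT, frames=[4,1,-] (faults so far: 2)
  step 2: ref 4 -> HIT, frames=[4,1,-] (faults so far: 2)
  step 3: ref 2 -> FAULT, frames=[4,1,2] (faults so far: 3)
  step 4: ref 5 -> FAULT, evict 2, frames=[4,1,5] (faults so far: 4)
  step 5: ref 3 -> FAULT, evict 5, frames=[4,1,3] (faults so far: 5)
  step 6: ref 1 -> HIT, frames=[4,1,3] (faults so far: 5)
  step 7: ref 6 -> FAULT, evict 1, frames=[4,6,3] (faults so far: 6)
  step 8: ref 3 -> HIT, frames=[4,6,3] (faults so far: 6)
  step 9: ref 6 -> HIT, frames=[4,6,3] (faults so far: 6)
  step 10: ref 4 -> HIT, frames=[4,6,3] (faults so far: 6)
  step 11: ref 5 -> FAULT, evict 3, frames=[4,6,5] (faults so far: 7)
  step 12: ref 4 -> HIT, frames=[4,6,5] (faults so far: 7)
  step 13: ref 5 -> HIT, frames=[4,6,5] (faults so far: 7)
  step 14: ref 5 -> HIT, frames=[4,6,5] (faults so far: 7)
  Optimal total faults: 7

Answer: 9 9 7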